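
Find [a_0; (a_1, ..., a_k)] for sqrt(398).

Write x_i = (sqrt(398) + m_i)/d_i with (m_0, d_0) = (0, 1). a_0 = floor(sqrt(398)) = 19, since 19^2 = 361 <= 398 < 400 = 20^2.
Iterate m_{i+1} = d_i*a_i - m_i, d_{i+1} = (398 - m_{i+1}^2)/d_i, a_{i+1} = floor((a_0 + m_{i+1})/d_{i+1}):
  m_1 = 1*19 - 0 = 19, d_1 = (398 - 19^2)/1 = 37/1 = 37, a_1 = floor((19 + 19)/37) = 1.
  m_2 = 37*1 - 19 = 18, d_2 = (398 - 18^2)/37 = 74/37 = 2, a_2 = floor((19 + 18)/2) = 18.
  m_3 = 2*18 - 18 = 18, d_3 = (398 - 18^2)/2 = 74/2 = 37, a_3 = floor((19 + 18)/37) = 1.
  m_4 = 37*1 - 18 = 19, d_4 = (398 - 19^2)/37 = 37/37 = 1, a_4 = floor((19 + 19)/1) = 38.
  m_5 = 1*38 - 19 = 19, d_5 = (398 - 19^2)/1 = 37/1 = 37: (m_5, d_5) = (m_1, d_1) = (19, 37), so from here the quotients repeat a_1, ..., a_4; the period length is 4.
Hence the expansion of sqrt(398) is a_0 = 19 followed by the repeating block 1, 18, 1, 38 (period 4).

[19; (1, 18, 1, 38)]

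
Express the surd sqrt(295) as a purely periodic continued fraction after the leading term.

[17; (5, 1, 2, 3, 2, 6, 2, 3, 2, 1, 5, 34)]

Write x_i = (sqrt(295) + m_i)/d_i with (m_0, d_0) = (0, 1). a_0 = floor(sqrt(295)) = 17, since 17^2 = 289 <= 295 < 324 = 18^2.
Iterate m_{i+1} = d_i*a_i - m_i, d_{i+1} = (295 - m_{i+1}^2)/d_i, a_{i+1} = floor((a_0 + m_{i+1})/d_{i+1}):
  m_1 = 1*17 - 0 = 17, d_1 = (295 - 17^2)/1 = 6/1 = 6, a_1 = floor((17 + 17)/6) = 5.
  m_2 = 6*5 - 17 = 13, d_2 = (295 - 13^2)/6 = 126/6 = 21, a_2 = floor((17 + 13)/21) = 1.
  m_3 = 21*1 - 13 = 8, d_3 = (295 - 8^2)/21 = 231/21 = 11, a_3 = floor((17 + 8)/11) = 2.
  m_4 = 11*2 - 8 = 14, d_4 = (295 - 14^2)/11 = 99/11 = 9, a_4 = floor((17 + 14)/9) = 3.
  m_5 = 9*3 - 14 = 13, d_5 = (295 - 13^2)/9 = 126/9 = 14, a_5 = floor((17 + 13)/14) = 2.
  m_6 = 14*2 - 13 = 15, d_6 = (295 - 15^2)/14 = 70/14 = 5, a_6 = floor((17 + 15)/5) = 6.
  m_7 = 5*6 - 15 = 15, d_7 = (295 - 15^2)/5 = 70/5 = 14, a_7 = floor((17 + 15)/14) = 2.
  m_8 = 14*2 - 15 = 13, d_8 = (295 - 13^2)/14 = 126/14 = 9, a_8 = floor((17 + 13)/9) = 3.
  m_9 = 9*3 - 13 = 14, d_9 = (295 - 14^2)/9 = 99/9 = 11, a_9 = floor((17 + 14)/11) = 2.
  m_10 = 11*2 - 14 = 8, d_10 = (295 - 8^2)/11 = 231/11 = 21, a_10 = floor((17 + 8)/21) = 1.
  m_11 = 21*1 - 8 = 13, d_11 = (295 - 13^2)/21 = 126/21 = 6, a_11 = floor((17 + 13)/6) = 5.
  m_12 = 6*5 - 13 = 17, d_12 = (295 - 17^2)/6 = 6/6 = 1, a_12 = floor((17 + 17)/1) = 34.
  m_13 = 1*34 - 17 = 17, d_13 = (295 - 17^2)/1 = 6/1 = 6: (m_13, d_13) = (m_1, d_1) = (17, 6), so from here the quotients repeat a_1, ..., a_12; the period length is 12.
Hence the expansion of sqrt(295) is a_0 = 17 followed by the repeating block 5, 1, 2, 3, 2, 6, 2, 3, 2, 1, 5, 34 (period 12).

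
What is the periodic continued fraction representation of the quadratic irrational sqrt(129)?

[11; (2, 1, 3, 1, 6, 1, 3, 1, 2, 22)]

Write x_i = (sqrt(129) + m_i)/d_i with (m_0, d_0) = (0, 1). a_0 = floor(sqrt(129)) = 11, since 11^2 = 121 <= 129 < 144 = 12^2.
Iterate m_{i+1} = d_i*a_i - m_i, d_{i+1} = (129 - m_{i+1}^2)/d_i, a_{i+1} = floor((a_0 + m_{i+1})/d_{i+1}):
  m_1 = 1*11 - 0 = 11, d_1 = (129 - 11^2)/1 = 8/1 = 8, a_1 = floor((11 + 11)/8) = 2.
  m_2 = 8*2 - 11 = 5, d_2 = (129 - 5^2)/8 = 104/8 = 13, a_2 = floor((11 + 5)/13) = 1.
  m_3 = 13*1 - 5 = 8, d_3 = (129 - 8^2)/13 = 65/13 = 5, a_3 = floor((11 + 8)/5) = 3.
  m_4 = 5*3 - 8 = 7, d_4 = (129 - 7^2)/5 = 80/5 = 16, a_4 = floor((11 + 7)/16) = 1.
  m_5 = 16*1 - 7 = 9, d_5 = (129 - 9^2)/16 = 48/16 = 3, a_5 = floor((11 + 9)/3) = 6.
  m_6 = 3*6 - 9 = 9, d_6 = (129 - 9^2)/3 = 48/3 = 16, a_6 = floor((11 + 9)/16) = 1.
  m_7 = 16*1 - 9 = 7, d_7 = (129 - 7^2)/16 = 80/16 = 5, a_7 = floor((11 + 7)/5) = 3.
  m_8 = 5*3 - 7 = 8, d_8 = (129 - 8^2)/5 = 65/5 = 13, a_8 = floor((11 + 8)/13) = 1.
  m_9 = 13*1 - 8 = 5, d_9 = (129 - 5^2)/13 = 104/13 = 8, a_9 = floor((11 + 5)/8) = 2.
  m_10 = 8*2 - 5 = 11, d_10 = (129 - 11^2)/8 = 8/8 = 1, a_10 = floor((11 + 11)/1) = 22.
  m_11 = 1*22 - 11 = 11, d_11 = (129 - 11^2)/1 = 8/1 = 8: (m_11, d_11) = (m_1, d_1) = (11, 8), so from here the quotients repeat a_1, ..., a_10; the period length is 10.
Hence the expansion of sqrt(129) is a_0 = 11 followed by the repeating block 2, 1, 3, 1, 6, 1, 3, 1, 2, 22 (period 10).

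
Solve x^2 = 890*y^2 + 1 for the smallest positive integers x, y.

First expand sqrt(890) as a continued fraction. With x_i = (sqrt(890) + m_i)/d_i and (m_0, d_0) = (0, 1): a_0 = floor(sqrt(890)) = 29, since 29^2 = 841 <= 890 < 900 = 30^2.
Iterate m_{i+1} = d_i*a_i - m_i, d_{i+1} = (890 - m_{i+1}^2)/d_i, a_{i+1} = floor((a_0 + m_{i+1})/d_{i+1}):
  m_1 = 1*29 - 0 = 29, d_1 = (890 - 29^2)/1 = 49/1 = 49, a_1 = floor((29 + 29)/49) = 1.
  m_2 = 49*1 - 29 = 20, d_2 = (890 - 20^2)/49 = 490/49 = 10, a_2 = floor((29 + 20)/10) = 4.
  m_3 = 10*4 - 20 = 20, d_3 = (890 - 20^2)/10 = 490/10 = 49, a_3 = floor((29 + 20)/49) = 1.
  m_4 = 49*1 - 20 = 29, d_4 = (890 - 29^2)/49 = 49/49 = 1, a_4 = floor((29 + 29)/1) = 58.
  m_5 = 1*58 - 29 = 29, d_5 = (890 - 29^2)/1 = 49/1 = 49: (m_5, d_5) = (m_1, d_1) = (29, 49), so from here the quotients repeat a_1, ..., a_4; the period length is 4.
So sqrt(890) = [29; (1, 4, 1, 58)] with period length k = 4.
k is even, so the fundamental solution of x^2 - 890y^2 = 1 is (p_{k-1}, q_{k-1}) = (p_3, q_3); compute convergents through index 3.
Convergents (p_i = a_i*p_{i-1} + p_{i-2}, q_i = a_i*q_{i-1} + q_{i-2} with p_{-2}=0, p_{-1}=1, q_{-2}=1, q_{-1}=0):
  i=0: a_0=29, p_0 = 29*1 + 0 = 29, q_0 = 29*0 + 1 = 1.
  i=1: a_1=1, p_1 = 1*29 + 1 = 30, q_1 = 1*1 + 0 = 1.
  i=2: a_2=4, p_2 = 4*30 + 29 = 149, q_2 = 4*1 + 1 = 5.
  i=3: a_3=1, p_3 = 1*149 + 30 = 179, q_3 = 1*5 + 1 = 6.
Check: 179^2 - 890*6^2 = 32041 - 32040 = 1, so (x, y) = (179, 6) solves the equation, and by the theorem it is the least positive solution.

(x, y) = (179, 6)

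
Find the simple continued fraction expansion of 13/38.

[0; 2, 1, 12]

Run the Euclidean algorithm on 13 and 38; the successive quotients are the partial quotients a_0, a_1, ... (each step inverts the fractional part left over by the previous one):
  13 = 0*38 + 13, so a_0 = 0.
  38 = 2*13 + 12, so a_1 = 2.
  13 = 1*12 + 1, so a_2 = 1.
  12 = 12*1 + 0, so a_3 = 12.
The remainder reaches 0 after 4 divisions, so the expansion has 4 partial quotients, read off in order.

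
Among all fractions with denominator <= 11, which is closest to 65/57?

Expand x = 65/57 as a continued fraction with the Euclidean algorithm:
  65 = 1*57 + 8, so a_0 = 1.
  57 = 7*8 + 1, so a_1 = 7.
  8 = 8*1 + 0, so a_2 = 8.
so x = [1; 7, 8].
Convergents (p_i = a_i*p_{i-1} + p_{i-2}, q_i = a_i*q_{i-1} + q_{i-2} with p_{-2}=0, p_{-1}=1, q_{-2}=1, q_{-1}=0), until the denominator exceeds 11:
  i=0: a_0=1, p_0 = 1*1 + 0 = 1, q_0 = 1*0 + 1 = 1.
  i=1: a_1=7, p_1 = 7*1 + 1 = 8, q_1 = 7*1 + 0 = 7.
  i=2: a_2=8, p_2 = 8*8 + 1 = 65, q_2 = 8*7 + 1 = 57.
q_2 = 57 > 11, so the last convergent with denominator <= 11 is p_1/q_1 = 8/7.
The closest fraction with denominator <= 11 is either p_1/q_1 or the intermediate fraction (k*p_1 + p_0)/(k*q_1 + q_0) with the largest k >= 1 whose denominator stays <= 11; these approach x as k grows, and every other convergent or intermediate fraction in range is farther away.
Largest k: floor((11 - q_0)/q_1) = floor((11 - 1)/7) = 1.
That gives (1*8 + 1)/(1*7 + 1) = 9/8.
Compare the errors: |x - 8/7| = |65*7 - 8*57|/(57*7) = 1/399, and |x - 9/8| = |65*8 - 9*57|/(57*8) = 7/456.
Cross-multiplying, 1*456 = 456 < 2793 = 7*399, so 1/399 is smaller: the convergent 8/7 is closer to x than 9/8.

8/7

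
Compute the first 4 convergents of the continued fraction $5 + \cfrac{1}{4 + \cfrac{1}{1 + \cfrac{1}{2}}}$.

5/1, 21/4, 26/5, 73/14

Using the convergent recurrence p_i = a_i*p_{i-1} + p_{i-2}, q_i = a_i*q_{i-1} + q_{i-2} with p_{-2}=0, p_{-1}=1, q_{-2}=1, q_{-1}=0:
  i=0: a_0=5, p_0 = 5*1 + 0 = 5, q_0 = 5*0 + 1 = 1.
  i=1: a_1=4, p_1 = 4*5 + 1 = 21, q_1 = 4*1 + 0 = 4.
  i=2: a_2=1, p_2 = 1*21 + 5 = 26, q_2 = 1*4 + 1 = 5.
  i=3: a_3=2, p_3 = 2*26 + 21 = 73, q_3 = 2*5 + 4 = 14.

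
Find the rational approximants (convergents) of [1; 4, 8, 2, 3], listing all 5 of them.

Using the convergent recurrence p_i = a_i*p_{i-1} + p_{i-2}, q_i = a_i*q_{i-1} + q_{i-2} with p_{-2}=0, p_{-1}=1, q_{-2}=1, q_{-1}=0:
  i=0: a_0=1, p_0 = 1*1 + 0 = 1, q_0 = 1*0 + 1 = 1.
  i=1: a_1=4, p_1 = 4*1 + 1 = 5, q_1 = 4*1 + 0 = 4.
  i=2: a_2=8, p_2 = 8*5 + 1 = 41, q_2 = 8*4 + 1 = 33.
  i=3: a_3=2, p_3 = 2*41 + 5 = 87, q_3 = 2*33 + 4 = 70.
  i=4: a_4=3, p_4 = 3*87 + 41 = 302, q_4 = 3*70 + 33 = 243.

1/1, 5/4, 41/33, 87/70, 302/243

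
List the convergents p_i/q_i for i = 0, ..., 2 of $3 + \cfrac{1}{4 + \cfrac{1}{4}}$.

Using the convergent recurrence p_i = a_i*p_{i-1} + p_{i-2}, q_i = a_i*q_{i-1} + q_{i-2} with p_{-2}=0, p_{-1}=1, q_{-2}=1, q_{-1}=0:
  i=0: a_0=3, p_0 = 3*1 + 0 = 3, q_0 = 3*0 + 1 = 1.
  i=1: a_1=4, p_1 = 4*3 + 1 = 13, q_1 = 4*1 + 0 = 4.
  i=2: a_2=4, p_2 = 4*13 + 3 = 55, q_2 = 4*4 + 1 = 17.

3/1, 13/4, 55/17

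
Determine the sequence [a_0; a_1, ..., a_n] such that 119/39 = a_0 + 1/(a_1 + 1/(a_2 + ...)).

Run the Euclidean algorithm on 119 and 39; the successive quotients are the partial quotients a_0, a_1, ... (each step inverts the fractional part left over by the previous one):
  119 = 3*39 + 2, so a_0 = 3.
  39 = 19*2 + 1, so a_1 = 19.
  2 = 2*1 + 0, so a_2 = 2.
The remainder reaches 0 after 3 divisions, so the expansion has 3 partial quotients, read off in order.

[3; 19, 2]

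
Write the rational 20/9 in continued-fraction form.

[2; 4, 2]

Run the Euclidean algorithm on 20 and 9; the successive quotients are the partial quotients a_0, a_1, ... (each step inverts the fractional part left over by the previous one):
  20 = 2*9 + 2, so a_0 = 2.
  9 = 4*2 + 1, so a_1 = 4.
  2 = 2*1 + 0, so a_2 = 2.
The remainder reaches 0 after 3 divisions, so the expansion has 3 partial quotients, read off in order.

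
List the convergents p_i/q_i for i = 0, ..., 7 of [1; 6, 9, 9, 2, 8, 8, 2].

Using the convergent recurrence p_i = a_i*p_{i-1} + p_{i-2}, q_i = a_i*q_{i-1} + q_{i-2} with p_{-2}=0, p_{-1}=1, q_{-2}=1, q_{-1}=0:
  i=0: a_0=1, p_0 = 1*1 + 0 = 1, q_0 = 1*0 + 1 = 1.
  i=1: a_1=6, p_1 = 6*1 + 1 = 7, q_1 = 6*1 + 0 = 6.
  i=2: a_2=9, p_2 = 9*7 + 1 = 64, q_2 = 9*6 + 1 = 55.
  i=3: a_3=9, p_3 = 9*64 + 7 = 583, q_3 = 9*55 + 6 = 501.
  i=4: a_4=2, p_4 = 2*583 + 64 = 1230, q_4 = 2*501 + 55 = 1057.
  i=5: a_5=8, p_5 = 8*1230 + 583 = 10423, q_5 = 8*1057 + 501 = 8957.
  i=6: a_6=8, p_6 = 8*10423 + 1230 = 84614, q_6 = 8*8957 + 1057 = 72713.
  i=7: a_7=2, p_7 = 2*84614 + 10423 = 179651, q_7 = 2*72713 + 8957 = 154383.

1/1, 7/6, 64/55, 583/501, 1230/1057, 10423/8957, 84614/72713, 179651/154383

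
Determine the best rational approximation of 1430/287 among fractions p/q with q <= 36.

179/36

Expand x = 1430/287 as a continued fraction with the Euclidean algorithm:
  1430 = 4*287 + 282, so a_0 = 4.
  287 = 1*282 + 5, so a_1 = 1.
  282 = 56*5 + 2, so a_2 = 56.
  5 = 2*2 + 1, so a_3 = 2.
  2 = 2*1 + 0, so a_4 = 2.
so x = [4; 1, 56, 2, 2].
Convergents (p_i = a_i*p_{i-1} + p_{i-2}, q_i = a_i*q_{i-1} + q_{i-2} with p_{-2}=0, p_{-1}=1, q_{-2}=1, q_{-1}=0), until the denominator exceeds 36:
  i=0: a_0=4, p_0 = 4*1 + 0 = 4, q_0 = 4*0 + 1 = 1.
  i=1: a_1=1, p_1 = 1*4 + 1 = 5, q_1 = 1*1 + 0 = 1.
  i=2: a_2=56, p_2 = 56*5 + 4 = 284, q_2 = 56*1 + 1 = 57.
q_2 = 57 > 36, so the last convergent with denominator <= 36 is p_1/q_1 = 5/1.
The closest fraction with denominator <= 36 is either p_1/q_1 or the intermediate fraction (k*p_1 + p_0)/(k*q_1 + q_0) with the largest k >= 1 whose denominator stays <= 36; these approach x as k grows, and every other convergent or intermediate fraction in range is farther away.
Largest k: floor((36 - q_0)/q_1) = floor((36 - 1)/1) = 35.
That gives (35*5 + 4)/(35*1 + 1) = 179/36.
Compare the errors: |x - 5/1| = |1430*1 - 5*287|/(287*1) = 5/287, and |x - 179/36| = |1430*36 - 179*287|/(287*36) = 107/10332.
Cross-multiplying, 107*287 = 30709 < 51660 = 5*10332, so 107/10332 is smaller: the intermediate fraction 179/36 is closer to x than 5/1.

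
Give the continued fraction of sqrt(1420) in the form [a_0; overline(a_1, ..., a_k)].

[37; overline(1, 2, 6, 1, 1, 14, 1, 1, 6, 2, 1, 74)]

Write x_i = (sqrt(1420) + m_i)/d_i with (m_0, d_0) = (0, 1). a_0 = floor(sqrt(1420)) = 37, since 37^2 = 1369 <= 1420 < 1444 = 38^2.
Iterate m_{i+1} = d_i*a_i - m_i, d_{i+1} = (1420 - m_{i+1}^2)/d_i, a_{i+1} = floor((a_0 + m_{i+1})/d_{i+1}):
  m_1 = 1*37 - 0 = 37, d_1 = (1420 - 37^2)/1 = 51/1 = 51, a_1 = floor((37 + 37)/51) = 1.
  m_2 = 51*1 - 37 = 14, d_2 = (1420 - 14^2)/51 = 1224/51 = 24, a_2 = floor((37 + 14)/24) = 2.
  m_3 = 24*2 - 14 = 34, d_3 = (1420 - 34^2)/24 = 264/24 = 11, a_3 = floor((37 + 34)/11) = 6.
  m_4 = 11*6 - 34 = 32, d_4 = (1420 - 32^2)/11 = 396/11 = 36, a_4 = floor((37 + 32)/36) = 1.
  m_5 = 36*1 - 32 = 4, d_5 = (1420 - 4^2)/36 = 1404/36 = 39, a_5 = floor((37 + 4)/39) = 1.
  m_6 = 39*1 - 4 = 35, d_6 = (1420 - 35^2)/39 = 195/39 = 5, a_6 = floor((37 + 35)/5) = 14.
  m_7 = 5*14 - 35 = 35, d_7 = (1420 - 35^2)/5 = 195/5 = 39, a_7 = floor((37 + 35)/39) = 1.
  m_8 = 39*1 - 35 = 4, d_8 = (1420 - 4^2)/39 = 1404/39 = 36, a_8 = floor((37 + 4)/36) = 1.
  m_9 = 36*1 - 4 = 32, d_9 = (1420 - 32^2)/36 = 396/36 = 11, a_9 = floor((37 + 32)/11) = 6.
  m_10 = 11*6 - 32 = 34, d_10 = (1420 - 34^2)/11 = 264/11 = 24, a_10 = floor((37 + 34)/24) = 2.
  m_11 = 24*2 - 34 = 14, d_11 = (1420 - 14^2)/24 = 1224/24 = 51, a_11 = floor((37 + 14)/51) = 1.
  m_12 = 51*1 - 14 = 37, d_12 = (1420 - 37^2)/51 = 51/51 = 1, a_12 = floor((37 + 37)/1) = 74.
  m_13 = 1*74 - 37 = 37, d_13 = (1420 - 37^2)/1 = 51/1 = 51: (m_13, d_13) = (m_1, d_1) = (37, 51), so from here the quotients repeat a_1, ..., a_12; the period length is 12.
Hence the expansion of sqrt(1420) is a_0 = 37 followed by the repeating block 1, 2, 6, 1, 1, 14, 1, 1, 6, 2, 1, 74 (period 12).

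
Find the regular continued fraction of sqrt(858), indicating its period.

Write x_i = (sqrt(858) + m_i)/d_i with (m_0, d_0) = (0, 1). a_0 = floor(sqrt(858)) = 29, since 29^2 = 841 <= 858 < 900 = 30^2.
Iterate m_{i+1} = d_i*a_i - m_i, d_{i+1} = (858 - m_{i+1}^2)/d_i, a_{i+1} = floor((a_0 + m_{i+1})/d_{i+1}):
  m_1 = 1*29 - 0 = 29, d_1 = (858 - 29^2)/1 = 17/1 = 17, a_1 = floor((29 + 29)/17) = 3.
  m_2 = 17*3 - 29 = 22, d_2 = (858 - 22^2)/17 = 374/17 = 22, a_2 = floor((29 + 22)/22) = 2.
  m_3 = 22*2 - 22 = 22, d_3 = (858 - 22^2)/22 = 374/22 = 17, a_3 = floor((29 + 22)/17) = 3.
  m_4 = 17*3 - 22 = 29, d_4 = (858 - 29^2)/17 = 17/17 = 1, a_4 = floor((29 + 29)/1) = 58.
  m_5 = 1*58 - 29 = 29, d_5 = (858 - 29^2)/1 = 17/1 = 17: (m_5, d_5) = (m_1, d_1) = (29, 17), so from here the quotients repeat a_1, ..., a_4; the period length is 4.
Hence the expansion of sqrt(858) is a_0 = 29 followed by the repeating block 3, 2, 3, 58 (period 4).

[29; (3, 2, 3, 58)]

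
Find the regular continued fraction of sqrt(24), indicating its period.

[4; (1, 8)]

Write x_i = (sqrt(24) + m_i)/d_i with (m_0, d_0) = (0, 1). a_0 = floor(sqrt(24)) = 4, since 4^2 = 16 <= 24 < 25 = 5^2.
Iterate m_{i+1} = d_i*a_i - m_i, d_{i+1} = (24 - m_{i+1}^2)/d_i, a_{i+1} = floor((a_0 + m_{i+1})/d_{i+1}):
  m_1 = 1*4 - 0 = 4, d_1 = (24 - 4^2)/1 = 8/1 = 8, a_1 = floor((4 + 4)/8) = 1.
  m_2 = 8*1 - 4 = 4, d_2 = (24 - 4^2)/8 = 8/8 = 1, a_2 = floor((4 + 4)/1) = 8.
  m_3 = 1*8 - 4 = 4, d_3 = (24 - 4^2)/1 = 8/1 = 8: (m_3, d_3) = (m_1, d_1) = (4, 8), so from here the quotients repeat a_1, a_2; the period length is 2.
Hence the expansion of sqrt(24) is a_0 = 4 followed by the repeating block 1, 8 (period 2).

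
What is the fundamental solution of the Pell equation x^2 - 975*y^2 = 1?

First expand sqrt(975) as a continued fraction. With x_i = (sqrt(975) + m_i)/d_i and (m_0, d_0) = (0, 1): a_0 = floor(sqrt(975)) = 31, since 31^2 = 961 <= 975 < 1024 = 32^2.
Iterate m_{i+1} = d_i*a_i - m_i, d_{i+1} = (975 - m_{i+1}^2)/d_i, a_{i+1} = floor((a_0 + m_{i+1})/d_{i+1}):
  m_1 = 1*31 - 0 = 31, d_1 = (975 - 31^2)/1 = 14/1 = 14, a_1 = floor((31 + 31)/14) = 4.
  m_2 = 14*4 - 31 = 25, d_2 = (975 - 25^2)/14 = 350/14 = 25, a_2 = floor((31 + 25)/25) = 2.
  m_3 = 25*2 - 25 = 25, d_3 = (975 - 25^2)/25 = 350/25 = 14, a_3 = floor((31 + 25)/14) = 4.
  m_4 = 14*4 - 25 = 31, d_4 = (975 - 31^2)/14 = 14/14 = 1, a_4 = floor((31 + 31)/1) = 62.
  m_5 = 1*62 - 31 = 31, d_5 = (975 - 31^2)/1 = 14/1 = 14: (m_5, d_5) = (m_1, d_1) = (31, 14), so from here the quotients repeat a_1, ..., a_4; the period length is 4.
So sqrt(975) = [31; (4, 2, 4, 62)] with period length k = 4.
k is even, so the fundamental solution of x^2 - 975y^2 = 1 is (p_{k-1}, q_{k-1}) = (p_3, q_3); compute convergents through index 3.
Convergents (p_i = a_i*p_{i-1} + p_{i-2}, q_i = a_i*q_{i-1} + q_{i-2} with p_{-2}=0, p_{-1}=1, q_{-2}=1, q_{-1}=0):
  i=0: a_0=31, p_0 = 31*1 + 0 = 31, q_0 = 31*0 + 1 = 1.
  i=1: a_1=4, p_1 = 4*31 + 1 = 125, q_1 = 4*1 + 0 = 4.
  i=2: a_2=2, p_2 = 2*125 + 31 = 281, q_2 = 2*4 + 1 = 9.
  i=3: a_3=4, p_3 = 4*281 + 125 = 1249, q_3 = 4*9 + 4 = 40.
Check: 1249^2 - 975*40^2 = 1560001 - 1560000 = 1, so (x, y) = (1249, 40) solves the equation, and by the theorem it is the least positive solution.

(x, y) = (1249, 40)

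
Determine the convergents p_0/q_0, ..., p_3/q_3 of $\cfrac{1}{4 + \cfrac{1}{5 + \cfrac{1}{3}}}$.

Using the convergent recurrence p_i = a_i*p_{i-1} + p_{i-2}, q_i = a_i*q_{i-1} + q_{i-2} with p_{-2}=0, p_{-1}=1, q_{-2}=1, q_{-1}=0:
  i=0: a_0=0, p_0 = 0*1 + 0 = 0, q_0 = 0*0 + 1 = 1.
  i=1: a_1=4, p_1 = 4*0 + 1 = 1, q_1 = 4*1 + 0 = 4.
  i=2: a_2=5, p_2 = 5*1 + 0 = 5, q_2 = 5*4 + 1 = 21.
  i=3: a_3=3, p_3 = 3*5 + 1 = 16, q_3 = 3*21 + 4 = 67.

0/1, 1/4, 5/21, 16/67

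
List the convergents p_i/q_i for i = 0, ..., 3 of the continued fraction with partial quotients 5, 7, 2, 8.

5/1, 36/7, 77/15, 652/127

Using the convergent recurrence p_i = a_i*p_{i-1} + p_{i-2}, q_i = a_i*q_{i-1} + q_{i-2} with p_{-2}=0, p_{-1}=1, q_{-2}=1, q_{-1}=0:
  i=0: a_0=5, p_0 = 5*1 + 0 = 5, q_0 = 5*0 + 1 = 1.
  i=1: a_1=7, p_1 = 7*5 + 1 = 36, q_1 = 7*1 + 0 = 7.
  i=2: a_2=2, p_2 = 2*36 + 5 = 77, q_2 = 2*7 + 1 = 15.
  i=3: a_3=8, p_3 = 8*77 + 36 = 652, q_3 = 8*15 + 7 = 127.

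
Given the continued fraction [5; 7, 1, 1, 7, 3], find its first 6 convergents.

5/1, 36/7, 41/8, 77/15, 580/113, 1817/354

Using the convergent recurrence p_i = a_i*p_{i-1} + p_{i-2}, q_i = a_i*q_{i-1} + q_{i-2} with p_{-2}=0, p_{-1}=1, q_{-2}=1, q_{-1}=0:
  i=0: a_0=5, p_0 = 5*1 + 0 = 5, q_0 = 5*0 + 1 = 1.
  i=1: a_1=7, p_1 = 7*5 + 1 = 36, q_1 = 7*1 + 0 = 7.
  i=2: a_2=1, p_2 = 1*36 + 5 = 41, q_2 = 1*7 + 1 = 8.
  i=3: a_3=1, p_3 = 1*41 + 36 = 77, q_3 = 1*8 + 7 = 15.
  i=4: a_4=7, p_4 = 7*77 + 41 = 580, q_4 = 7*15 + 8 = 113.
  i=5: a_5=3, p_5 = 3*580 + 77 = 1817, q_5 = 3*113 + 15 = 354.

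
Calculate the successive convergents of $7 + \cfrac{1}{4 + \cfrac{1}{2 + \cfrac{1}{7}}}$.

Using the convergent recurrence p_i = a_i*p_{i-1} + p_{i-2}, q_i = a_i*q_{i-1} + q_{i-2} with p_{-2}=0, p_{-1}=1, q_{-2}=1, q_{-1}=0:
  i=0: a_0=7, p_0 = 7*1 + 0 = 7, q_0 = 7*0 + 1 = 1.
  i=1: a_1=4, p_1 = 4*7 + 1 = 29, q_1 = 4*1 + 0 = 4.
  i=2: a_2=2, p_2 = 2*29 + 7 = 65, q_2 = 2*4 + 1 = 9.
  i=3: a_3=7, p_3 = 7*65 + 29 = 484, q_3 = 7*9 + 4 = 67.

7/1, 29/4, 65/9, 484/67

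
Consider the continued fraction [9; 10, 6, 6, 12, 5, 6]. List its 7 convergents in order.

Using the convergent recurrence p_i = a_i*p_{i-1} + p_{i-2}, q_i = a_i*q_{i-1} + q_{i-2} with p_{-2}=0, p_{-1}=1, q_{-2}=1, q_{-1}=0:
  i=0: a_0=9, p_0 = 9*1 + 0 = 9, q_0 = 9*0 + 1 = 1.
  i=1: a_1=10, p_1 = 10*9 + 1 = 91, q_1 = 10*1 + 0 = 10.
  i=2: a_2=6, p_2 = 6*91 + 9 = 555, q_2 = 6*10 + 1 = 61.
  i=3: a_3=6, p_3 = 6*555 + 91 = 3421, q_3 = 6*61 + 10 = 376.
  i=4: a_4=12, p_4 = 12*3421 + 555 = 41607, q_4 = 12*376 + 61 = 4573.
  i=5: a_5=5, p_5 = 5*41607 + 3421 = 211456, q_5 = 5*4573 + 376 = 23241.
  i=6: a_6=6, p_6 = 6*211456 + 41607 = 1310343, q_6 = 6*23241 + 4573 = 144019.

9/1, 91/10, 555/61, 3421/376, 41607/4573, 211456/23241, 1310343/144019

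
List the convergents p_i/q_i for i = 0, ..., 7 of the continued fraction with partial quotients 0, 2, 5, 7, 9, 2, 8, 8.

0/1, 1/2, 5/11, 36/79, 329/722, 694/1523, 5881/12906, 47742/104771

Using the convergent recurrence p_i = a_i*p_{i-1} + p_{i-2}, q_i = a_i*q_{i-1} + q_{i-2} with p_{-2}=0, p_{-1}=1, q_{-2}=1, q_{-1}=0:
  i=0: a_0=0, p_0 = 0*1 + 0 = 0, q_0 = 0*0 + 1 = 1.
  i=1: a_1=2, p_1 = 2*0 + 1 = 1, q_1 = 2*1 + 0 = 2.
  i=2: a_2=5, p_2 = 5*1 + 0 = 5, q_2 = 5*2 + 1 = 11.
  i=3: a_3=7, p_3 = 7*5 + 1 = 36, q_3 = 7*11 + 2 = 79.
  i=4: a_4=9, p_4 = 9*36 + 5 = 329, q_4 = 9*79 + 11 = 722.
  i=5: a_5=2, p_5 = 2*329 + 36 = 694, q_5 = 2*722 + 79 = 1523.
  i=6: a_6=8, p_6 = 8*694 + 329 = 5881, q_6 = 8*1523 + 722 = 12906.
  i=7: a_7=8, p_7 = 8*5881 + 694 = 47742, q_7 = 8*12906 + 1523 = 104771.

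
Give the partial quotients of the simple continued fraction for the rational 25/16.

Run the Euclidean algorithm on 25 and 16; the successive quotients are the partial quotients a_0, a_1, ... (each step inverts the fractional part left over by the previous one):
  25 = 1*16 + 9, so a_0 = 1.
  16 = 1*9 + 7, so a_1 = 1.
  9 = 1*7 + 2, so a_2 = 1.
  7 = 3*2 + 1, so a_3 = 3.
  2 = 2*1 + 0, so a_4 = 2.
The remainder reaches 0 after 5 divisions, so the expansion has 5 partial quotients, read off in order.

[1; 1, 1, 3, 2]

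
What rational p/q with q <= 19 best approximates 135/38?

32/9

Expand x = 135/38 as a continued fraction with the Euclidean algorithm:
  135 = 3*38 + 21, so a_0 = 3.
  38 = 1*21 + 17, so a_1 = 1.
  21 = 1*17 + 4, so a_2 = 1.
  17 = 4*4 + 1, so a_3 = 4.
  4 = 4*1 + 0, so a_4 = 4.
so x = [3; 1, 1, 4, 4].
Convergents (p_i = a_i*p_{i-1} + p_{i-2}, q_i = a_i*q_{i-1} + q_{i-2} with p_{-2}=0, p_{-1}=1, q_{-2}=1, q_{-1}=0), until the denominator exceeds 19:
  i=0: a_0=3, p_0 = 3*1 + 0 = 3, q_0 = 3*0 + 1 = 1.
  i=1: a_1=1, p_1 = 1*3 + 1 = 4, q_1 = 1*1 + 0 = 1.
  i=2: a_2=1, p_2 = 1*4 + 3 = 7, q_2 = 1*1 + 1 = 2.
  i=3: a_3=4, p_3 = 4*7 + 4 = 32, q_3 = 4*2 + 1 = 9.
  i=4: a_4=4, p_4 = 4*32 + 7 = 135, q_4 = 4*9 + 2 = 38.
q_4 = 38 > 19, so the last convergent with denominator <= 19 is p_3/q_3 = 32/9.
The closest fraction with denominator <= 19 is either p_3/q_3 or the intermediate fraction (k*p_3 + p_2)/(k*q_3 + q_2) with the largest k >= 1 whose denominator stays <= 19; these approach x as k grows, and every other convergent or intermediate fraction in range is farther away.
Largest k: floor((19 - q_2)/q_3) = floor((19 - 2)/9) = 1.
That gives (1*32 + 7)/(1*9 + 2) = 39/11.
Compare the errors: |x - 32/9| = |135*9 - 32*38|/(38*9) = 1/342, and |x - 39/11| = |135*11 - 39*38|/(38*11) = 3/418.
Cross-multiplying, 1*418 = 418 < 1026 = 3*342, so 1/342 is smaller: the convergent 32/9 is closer to x than 39/11.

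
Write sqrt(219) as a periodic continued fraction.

[14; (1, 3, 1, 28)]

Write x_i = (sqrt(219) + m_i)/d_i with (m_0, d_0) = (0, 1). a_0 = floor(sqrt(219)) = 14, since 14^2 = 196 <= 219 < 225 = 15^2.
Iterate m_{i+1} = d_i*a_i - m_i, d_{i+1} = (219 - m_{i+1}^2)/d_i, a_{i+1} = floor((a_0 + m_{i+1})/d_{i+1}):
  m_1 = 1*14 - 0 = 14, d_1 = (219 - 14^2)/1 = 23/1 = 23, a_1 = floor((14 + 14)/23) = 1.
  m_2 = 23*1 - 14 = 9, d_2 = (219 - 9^2)/23 = 138/23 = 6, a_2 = floor((14 + 9)/6) = 3.
  m_3 = 6*3 - 9 = 9, d_3 = (219 - 9^2)/6 = 138/6 = 23, a_3 = floor((14 + 9)/23) = 1.
  m_4 = 23*1 - 9 = 14, d_4 = (219 - 14^2)/23 = 23/23 = 1, a_4 = floor((14 + 14)/1) = 28.
  m_5 = 1*28 - 14 = 14, d_5 = (219 - 14^2)/1 = 23/1 = 23: (m_5, d_5) = (m_1, d_1) = (14, 23), so from here the quotients repeat a_1, ..., a_4; the period length is 4.
Hence the expansion of sqrt(219) is a_0 = 14 followed by the repeating block 1, 3, 1, 28 (period 4).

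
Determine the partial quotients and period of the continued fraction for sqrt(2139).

Write x_i = (sqrt(2139) + m_i)/d_i with (m_0, d_0) = (0, 1). a_0 = floor(sqrt(2139)) = 46, since 46^2 = 2116 <= 2139 < 2209 = 47^2.
Iterate m_{i+1} = d_i*a_i - m_i, d_{i+1} = (2139 - m_{i+1}^2)/d_i, a_{i+1} = floor((a_0 + m_{i+1})/d_{i+1}):
  m_1 = 1*46 - 0 = 46, d_1 = (2139 - 46^2)/1 = 23/1 = 23, a_1 = floor((46 + 46)/23) = 4.
  m_2 = 23*4 - 46 = 46, d_2 = (2139 - 46^2)/23 = 23/23 = 1, a_2 = floor((46 + 46)/1) = 92.
  m_3 = 1*92 - 46 = 46, d_3 = (2139 - 46^2)/1 = 23/1 = 23: (m_3, d_3) = (m_1, d_1) = (46, 23), so from here the quotients repeat a_1, a_2; the period length is 2.
Hence the expansion of sqrt(2139) is a_0 = 46 followed by the repeating block 4, 92 (period 2).

[46; (4, 92)]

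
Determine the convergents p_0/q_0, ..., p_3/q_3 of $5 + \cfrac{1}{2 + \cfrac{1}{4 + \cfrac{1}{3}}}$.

Using the convergent recurrence p_i = a_i*p_{i-1} + p_{i-2}, q_i = a_i*q_{i-1} + q_{i-2} with p_{-2}=0, p_{-1}=1, q_{-2}=1, q_{-1}=0:
  i=0: a_0=5, p_0 = 5*1 + 0 = 5, q_0 = 5*0 + 1 = 1.
  i=1: a_1=2, p_1 = 2*5 + 1 = 11, q_1 = 2*1 + 0 = 2.
  i=2: a_2=4, p_2 = 4*11 + 5 = 49, q_2 = 4*2 + 1 = 9.
  i=3: a_3=3, p_3 = 3*49 + 11 = 158, q_3 = 3*9 + 2 = 29.

5/1, 11/2, 49/9, 158/29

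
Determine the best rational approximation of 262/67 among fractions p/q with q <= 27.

Expand x = 262/67 as a continued fraction with the Euclidean algorithm:
  262 = 3*67 + 61, so a_0 = 3.
  67 = 1*61 + 6, so a_1 = 1.
  61 = 10*6 + 1, so a_2 = 10.
  6 = 6*1 + 0, so a_3 = 6.
so x = [3; 1, 10, 6].
Convergents (p_i = a_i*p_{i-1} + p_{i-2}, q_i = a_i*q_{i-1} + q_{i-2} with p_{-2}=0, p_{-1}=1, q_{-2}=1, q_{-1}=0), until the denominator exceeds 27:
  i=0: a_0=3, p_0 = 3*1 + 0 = 3, q_0 = 3*0 + 1 = 1.
  i=1: a_1=1, p_1 = 1*3 + 1 = 4, q_1 = 1*1 + 0 = 1.
  i=2: a_2=10, p_2 = 10*4 + 3 = 43, q_2 = 10*1 + 1 = 11.
  i=3: a_3=6, p_3 = 6*43 + 4 = 262, q_3 = 6*11 + 1 = 67.
q_3 = 67 > 27, so the last convergent with denominator <= 27 is p_2/q_2 = 43/11.
The closest fraction with denominator <= 27 is either p_2/q_2 or the intermediate fraction (k*p_2 + p_1)/(k*q_2 + q_1) with the largest k >= 1 whose denominator stays <= 27; these approach x as k grows, and every other convergent or intermediate fraction in range is farther away.
Largest k: floor((27 - q_1)/q_2) = floor((27 - 1)/11) = 2.
That gives (2*43 + 4)/(2*11 + 1) = 90/23.
Compare the errors: |x - 43/11| = |262*11 - 43*67|/(67*11) = 1/737, and |x - 90/23| = |262*23 - 90*67|/(67*23) = 4/1541.
Cross-multiplying, 1*1541 = 1541 < 2948 = 4*737, so 1/737 is smaller: the convergent 43/11 is closer to x than 90/23.

43/11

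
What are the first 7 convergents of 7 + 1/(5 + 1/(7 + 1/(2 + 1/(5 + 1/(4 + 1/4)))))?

7/1, 36/5, 259/36, 554/77, 3029/421, 12670/1761, 53709/7465

Using the convergent recurrence p_i = a_i*p_{i-1} + p_{i-2}, q_i = a_i*q_{i-1} + q_{i-2} with p_{-2}=0, p_{-1}=1, q_{-2}=1, q_{-1}=0:
  i=0: a_0=7, p_0 = 7*1 + 0 = 7, q_0 = 7*0 + 1 = 1.
  i=1: a_1=5, p_1 = 5*7 + 1 = 36, q_1 = 5*1 + 0 = 5.
  i=2: a_2=7, p_2 = 7*36 + 7 = 259, q_2 = 7*5 + 1 = 36.
  i=3: a_3=2, p_3 = 2*259 + 36 = 554, q_3 = 2*36 + 5 = 77.
  i=4: a_4=5, p_4 = 5*554 + 259 = 3029, q_4 = 5*77 + 36 = 421.
  i=5: a_5=4, p_5 = 4*3029 + 554 = 12670, q_5 = 4*421 + 77 = 1761.
  i=6: a_6=4, p_6 = 4*12670 + 3029 = 53709, q_6 = 4*1761 + 421 = 7465.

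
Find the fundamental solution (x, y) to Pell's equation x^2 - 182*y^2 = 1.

(x, y) = (27, 2)

First expand sqrt(182) as a continued fraction. With x_i = (sqrt(182) + m_i)/d_i and (m_0, d_0) = (0, 1): a_0 = floor(sqrt(182)) = 13, since 13^2 = 169 <= 182 < 196 = 14^2.
Iterate m_{i+1} = d_i*a_i - m_i, d_{i+1} = (182 - m_{i+1}^2)/d_i, a_{i+1} = floor((a_0 + m_{i+1})/d_{i+1}):
  m_1 = 1*13 - 0 = 13, d_1 = (182 - 13^2)/1 = 13/1 = 13, a_1 = floor((13 + 13)/13) = 2.
  m_2 = 13*2 - 13 = 13, d_2 = (182 - 13^2)/13 = 13/13 = 1, a_2 = floor((13 + 13)/1) = 26.
  m_3 = 1*26 - 13 = 13, d_3 = (182 - 13^2)/1 = 13/1 = 13: (m_3, d_3) = (m_1, d_1) = (13, 13), so from here the quotients repeat a_1, a_2; the period length is 2.
So sqrt(182) = [13; (2, 26)] with period length k = 2.
k is even, so the fundamental solution of x^2 - 182y^2 = 1 is (p_{k-1}, q_{k-1}) = (p_1, q_1); compute convergents through index 1.
Convergents (p_i = a_i*p_{i-1} + p_{i-2}, q_i = a_i*q_{i-1} + q_{i-2} with p_{-2}=0, p_{-1}=1, q_{-2}=1, q_{-1}=0):
  i=0: a_0=13, p_0 = 13*1 + 0 = 13, q_0 = 13*0 + 1 = 1.
  i=1: a_1=2, p_1 = 2*13 + 1 = 27, q_1 = 2*1 + 0 = 2.
Check: 27^2 - 182*2^2 = 729 - 728 = 1, so (x, y) = (27, 2) solves the equation, and by the theorem it is the least positive solution.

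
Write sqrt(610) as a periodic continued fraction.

Write x_i = (sqrt(610) + m_i)/d_i with (m_0, d_0) = (0, 1). a_0 = floor(sqrt(610)) = 24, since 24^2 = 576 <= 610 < 625 = 25^2.
Iterate m_{i+1} = d_i*a_i - m_i, d_{i+1} = (610 - m_{i+1}^2)/d_i, a_{i+1} = floor((a_0 + m_{i+1})/d_{i+1}):
  m_1 = 1*24 - 0 = 24, d_1 = (610 - 24^2)/1 = 34/1 = 34, a_1 = floor((24 + 24)/34) = 1.
  m_2 = 34*1 - 24 = 10, d_2 = (610 - 10^2)/34 = 510/34 = 15, a_2 = floor((24 + 10)/15) = 2.
  m_3 = 15*2 - 10 = 20, d_3 = (610 - 20^2)/15 = 210/15 = 14, a_3 = floor((24 + 20)/14) = 3.
  m_4 = 14*3 - 20 = 22, d_4 = (610 - 22^2)/14 = 126/14 = 9, a_4 = floor((24 + 22)/9) = 5.
  m_5 = 9*5 - 22 = 23, d_5 = (610 - 23^2)/9 = 81/9 = 9, a_5 = floor((24 + 23)/9) = 5.
  m_6 = 9*5 - 23 = 22, d_6 = (610 - 22^2)/9 = 126/9 = 14, a_6 = floor((24 + 22)/14) = 3.
  m_7 = 14*3 - 22 = 20, d_7 = (610 - 20^2)/14 = 210/14 = 15, a_7 = floor((24 + 20)/15) = 2.
  m_8 = 15*2 - 20 = 10, d_8 = (610 - 10^2)/15 = 510/15 = 34, a_8 = floor((24 + 10)/34) = 1.
  m_9 = 34*1 - 10 = 24, d_9 = (610 - 24^2)/34 = 34/34 = 1, a_9 = floor((24 + 24)/1) = 48.
  m_10 = 1*48 - 24 = 24, d_10 = (610 - 24^2)/1 = 34/1 = 34: (m_10, d_10) = (m_1, d_1) = (24, 34), so from here the quotients repeat a_1, ..., a_9; the period length is 9.
Hence the expansion of sqrt(610) is a_0 = 24 followed by the repeating block 1, 2, 3, 5, 5, 3, 2, 1, 48 (period 9).

[24; (1, 2, 3, 5, 5, 3, 2, 1, 48)]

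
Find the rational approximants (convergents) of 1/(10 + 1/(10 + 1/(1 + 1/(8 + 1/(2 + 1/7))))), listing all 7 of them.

Using the convergent recurrence p_i = a_i*p_{i-1} + p_{i-2}, q_i = a_i*q_{i-1} + q_{i-2} with p_{-2}=0, p_{-1}=1, q_{-2}=1, q_{-1}=0:
  i=0: a_0=0, p_0 = 0*1 + 0 = 0, q_0 = 0*0 + 1 = 1.
  i=1: a_1=10, p_1 = 10*0 + 1 = 1, q_1 = 10*1 + 0 = 10.
  i=2: a_2=10, p_2 = 10*1 + 0 = 10, q_2 = 10*10 + 1 = 101.
  i=3: a_3=1, p_3 = 1*10 + 1 = 11, q_3 = 1*101 + 10 = 111.
  i=4: a_4=8, p_4 = 8*11 + 10 = 98, q_4 = 8*111 + 101 = 989.
  i=5: a_5=2, p_5 = 2*98 + 11 = 207, q_5 = 2*989 + 111 = 2089.
  i=6: a_6=7, p_6 = 7*207 + 98 = 1547, q_6 = 7*2089 + 989 = 15612.

0/1, 1/10, 10/101, 11/111, 98/989, 207/2089, 1547/15612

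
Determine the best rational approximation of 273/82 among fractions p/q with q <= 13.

Expand x = 273/82 as a continued fraction with the Euclidean algorithm:
  273 = 3*82 + 27, so a_0 = 3.
  82 = 3*27 + 1, so a_1 = 3.
  27 = 27*1 + 0, so a_2 = 27.
so x = [3; 3, 27].
Convergents (p_i = a_i*p_{i-1} + p_{i-2}, q_i = a_i*q_{i-1} + q_{i-2} with p_{-2}=0, p_{-1}=1, q_{-2}=1, q_{-1}=0), until the denominator exceeds 13:
  i=0: a_0=3, p_0 = 3*1 + 0 = 3, q_0 = 3*0 + 1 = 1.
  i=1: a_1=3, p_1 = 3*3 + 1 = 10, q_1 = 3*1 + 0 = 3.
  i=2: a_2=27, p_2 = 27*10 + 3 = 273, q_2 = 27*3 + 1 = 82.
q_2 = 82 > 13, so the last convergent with denominator <= 13 is p_1/q_1 = 10/3.
The closest fraction with denominator <= 13 is either p_1/q_1 or the intermediate fraction (k*p_1 + p_0)/(k*q_1 + q_0) with the largest k >= 1 whose denominator stays <= 13; these approach x as k grows, and every other convergent or intermediate fraction in range is farther away.
Largest k: floor((13 - q_0)/q_1) = floor((13 - 1)/3) = 4.
That gives (4*10 + 3)/(4*3 + 1) = 43/13.
Compare the errors: |x - 10/3| = |273*3 - 10*82|/(82*3) = 1/246, and |x - 43/13| = |273*13 - 43*82|/(82*13) = 23/1066.
Cross-multiplying, 1*1066 = 1066 < 5658 = 23*246, so 1/246 is smaller: the convergent 10/3 is closer to x than 43/13.

10/3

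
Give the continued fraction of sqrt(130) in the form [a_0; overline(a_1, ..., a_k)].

[11; overline(2, 2, 22)]

Write x_i = (sqrt(130) + m_i)/d_i with (m_0, d_0) = (0, 1). a_0 = floor(sqrt(130)) = 11, since 11^2 = 121 <= 130 < 144 = 12^2.
Iterate m_{i+1} = d_i*a_i - m_i, d_{i+1} = (130 - m_{i+1}^2)/d_i, a_{i+1} = floor((a_0 + m_{i+1})/d_{i+1}):
  m_1 = 1*11 - 0 = 11, d_1 = (130 - 11^2)/1 = 9/1 = 9, a_1 = floor((11 + 11)/9) = 2.
  m_2 = 9*2 - 11 = 7, d_2 = (130 - 7^2)/9 = 81/9 = 9, a_2 = floor((11 + 7)/9) = 2.
  m_3 = 9*2 - 7 = 11, d_3 = (130 - 11^2)/9 = 9/9 = 1, a_3 = floor((11 + 11)/1) = 22.
  m_4 = 1*22 - 11 = 11, d_4 = (130 - 11^2)/1 = 9/1 = 9: (m_4, d_4) = (m_1, d_1) = (11, 9), so from here the quotients repeat a_1, ..., a_3; the period length is 3.
Hence the expansion of sqrt(130) is a_0 = 11 followed by the repeating block 2, 2, 22 (period 3).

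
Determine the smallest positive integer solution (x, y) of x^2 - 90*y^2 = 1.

(x, y) = (19, 2)

First expand sqrt(90) as a continued fraction. With x_i = (sqrt(90) + m_i)/d_i and (m_0, d_0) = (0, 1): a_0 = floor(sqrt(90)) = 9, since 9^2 = 81 <= 90 < 100 = 10^2.
Iterate m_{i+1} = d_i*a_i - m_i, d_{i+1} = (90 - m_{i+1}^2)/d_i, a_{i+1} = floor((a_0 + m_{i+1})/d_{i+1}):
  m_1 = 1*9 - 0 = 9, d_1 = (90 - 9^2)/1 = 9/1 = 9, a_1 = floor((9 + 9)/9) = 2.
  m_2 = 9*2 - 9 = 9, d_2 = (90 - 9^2)/9 = 9/9 = 1, a_2 = floor((9 + 9)/1) = 18.
  m_3 = 1*18 - 9 = 9, d_3 = (90 - 9^2)/1 = 9/1 = 9: (m_3, d_3) = (m_1, d_1) = (9, 9), so from here the quotients repeat a_1, a_2; the period length is 2.
So sqrt(90) = [9; (2, 18)] with period length k = 2.
k is even, so the fundamental solution of x^2 - 90y^2 = 1 is (p_{k-1}, q_{k-1}) = (p_1, q_1); compute convergents through index 1.
Convergents (p_i = a_i*p_{i-1} + p_{i-2}, q_i = a_i*q_{i-1} + q_{i-2} with p_{-2}=0, p_{-1}=1, q_{-2}=1, q_{-1}=0):
  i=0: a_0=9, p_0 = 9*1 + 0 = 9, q_0 = 9*0 + 1 = 1.
  i=1: a_1=2, p_1 = 2*9 + 1 = 19, q_1 = 2*1 + 0 = 2.
Check: 19^2 - 90*2^2 = 361 - 360 = 1, so (x, y) = (19, 2) solves the equation, and by the theorem it is the least positive solution.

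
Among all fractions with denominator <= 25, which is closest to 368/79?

107/23

Expand x = 368/79 as a continued fraction with the Euclidean algorithm:
  368 = 4*79 + 52, so a_0 = 4.
  79 = 1*52 + 27, so a_1 = 1.
  52 = 1*27 + 25, so a_2 = 1.
  27 = 1*25 + 2, so a_3 = 1.
  25 = 12*2 + 1, so a_4 = 12.
  2 = 2*1 + 0, so a_5 = 2.
so x = [4; 1, 1, 1, 12, 2].
Convergents (p_i = a_i*p_{i-1} + p_{i-2}, q_i = a_i*q_{i-1} + q_{i-2} with p_{-2}=0, p_{-1}=1, q_{-2}=1, q_{-1}=0), until the denominator exceeds 25:
  i=0: a_0=4, p_0 = 4*1 + 0 = 4, q_0 = 4*0 + 1 = 1.
  i=1: a_1=1, p_1 = 1*4 + 1 = 5, q_1 = 1*1 + 0 = 1.
  i=2: a_2=1, p_2 = 1*5 + 4 = 9, q_2 = 1*1 + 1 = 2.
  i=3: a_3=1, p_3 = 1*9 + 5 = 14, q_3 = 1*2 + 1 = 3.
  i=4: a_4=12, p_4 = 12*14 + 9 = 177, q_4 = 12*3 + 2 = 38.
q_4 = 38 > 25, so the last convergent with denominator <= 25 is p_3/q_3 = 14/3.
The closest fraction with denominator <= 25 is either p_3/q_3 or the intermediate fraction (k*p_3 + p_2)/(k*q_3 + q_2) with the largest k >= 1 whose denominator stays <= 25; these approach x as k grows, and every other convergent or intermediate fraction in range is farther away.
Largest k: floor((25 - q_2)/q_3) = floor((25 - 2)/3) = 7.
That gives (7*14 + 9)/(7*3 + 2) = 107/23.
Compare the errors: |x - 14/3| = |368*3 - 14*79|/(79*3) = 2/237, and |x - 107/23| = |368*23 - 107*79|/(79*23) = 11/1817.
Cross-multiplying, 11*237 = 2607 < 3634 = 2*1817, so 11/1817 is smaller: the intermediate fraction 107/23 is closer to x than 14/3.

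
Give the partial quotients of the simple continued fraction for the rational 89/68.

Run the Euclidean algorithm on 89 and 68; the successive quotients are the partial quotients a_0, a_1, ... (each step inverts the fractional part left over by the previous one):
  89 = 1*68 + 21, so a_0 = 1.
  68 = 3*21 + 5, so a_1 = 3.
  21 = 4*5 + 1, so a_2 = 4.
  5 = 5*1 + 0, so a_3 = 5.
The remainder reaches 0 after 4 divisions, so the expansion has 4 partial quotients, read off in order.

[1; 3, 4, 5]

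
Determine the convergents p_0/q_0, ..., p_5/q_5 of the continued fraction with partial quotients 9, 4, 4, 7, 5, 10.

Using the convergent recurrence p_i = a_i*p_{i-1} + p_{i-2}, q_i = a_i*q_{i-1} + q_{i-2} with p_{-2}=0, p_{-1}=1, q_{-2}=1, q_{-1}=0:
  i=0: a_0=9, p_0 = 9*1 + 0 = 9, q_0 = 9*0 + 1 = 1.
  i=1: a_1=4, p_1 = 4*9 + 1 = 37, q_1 = 4*1 + 0 = 4.
  i=2: a_2=4, p_2 = 4*37 + 9 = 157, q_2 = 4*4 + 1 = 17.
  i=3: a_3=7, p_3 = 7*157 + 37 = 1136, q_3 = 7*17 + 4 = 123.
  i=4: a_4=5, p_4 = 5*1136 + 157 = 5837, q_4 = 5*123 + 17 = 632.
  i=5: a_5=10, p_5 = 10*5837 + 1136 = 59506, q_5 = 10*632 + 123 = 6443.

9/1, 37/4, 157/17, 1136/123, 5837/632, 59506/6443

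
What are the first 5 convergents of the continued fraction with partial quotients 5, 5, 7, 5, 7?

Using the convergent recurrence p_i = a_i*p_{i-1} + p_{i-2}, q_i = a_i*q_{i-1} + q_{i-2} with p_{-2}=0, p_{-1}=1, q_{-2}=1, q_{-1}=0:
  i=0: a_0=5, p_0 = 5*1 + 0 = 5, q_0 = 5*0 + 1 = 1.
  i=1: a_1=5, p_1 = 5*5 + 1 = 26, q_1 = 5*1 + 0 = 5.
  i=2: a_2=7, p_2 = 7*26 + 5 = 187, q_2 = 7*5 + 1 = 36.
  i=3: a_3=5, p_3 = 5*187 + 26 = 961, q_3 = 5*36 + 5 = 185.
  i=4: a_4=7, p_4 = 7*961 + 187 = 6914, q_4 = 7*185 + 36 = 1331.

5/1, 26/5, 187/36, 961/185, 6914/1331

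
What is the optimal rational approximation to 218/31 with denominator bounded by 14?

7/1

Expand x = 218/31 as a continued fraction with the Euclidean algorithm:
  218 = 7*31 + 1, so a_0 = 7.
  31 = 31*1 + 0, so a_1 = 31.
so x = [7; 31].
Convergents (p_i = a_i*p_{i-1} + p_{i-2}, q_i = a_i*q_{i-1} + q_{i-2} with p_{-2}=0, p_{-1}=1, q_{-2}=1, q_{-1}=0), until the denominator exceeds 14:
  i=0: a_0=7, p_0 = 7*1 + 0 = 7, q_0 = 7*0 + 1 = 1.
  i=1: a_1=31, p_1 = 31*7 + 1 = 218, q_1 = 31*1 + 0 = 31.
q_1 = 31 > 14, so the last convergent with denominator <= 14 is p_0/q_0 = 7/1.
The closest fraction with denominator <= 14 is either p_0/q_0 or the intermediate fraction (k*p_0 + p_{-1})/(k*q_0 + q_{-1}) with the largest k >= 1 whose denominator stays <= 14; these approach x as k grows, and every other convergent or intermediate fraction in range is farther away.
Largest k: floor((14 - q_{-1})/q_0) = floor((14 - 0)/1) = 14 (using the seeds p_{-1} = 1, q_{-1} = 0).
That gives (14*7 + 1)/(14*1 + 0) = 99/14.
Compare the errors: |x - 7/1| = |218*1 - 7*31|/(31*1) = 1/31, and |x - 99/14| = |218*14 - 99*31|/(31*14) = 17/434.
Cross-multiplying, 1*434 = 434 < 527 = 17*31, so 1/31 is smaller: the convergent 7/1 is closer to x than 99/14.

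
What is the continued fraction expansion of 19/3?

[6; 3]

Run the Euclidean algorithm on 19 and 3; the successive quotients are the partial quotients a_0, a_1, ... (each step inverts the fractional part left over by the previous one):
  19 = 6*3 + 1, so a_0 = 6.
  3 = 3*1 + 0, so a_1 = 3.
The remainder reaches 0 after 2 divisions, so the expansion has 2 partial quotients, read off in order.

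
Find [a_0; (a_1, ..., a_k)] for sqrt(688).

[26; (4, 2, 1, 5, 7, 3, 7, 5, 1, 2, 4, 52)]

Write x_i = (sqrt(688) + m_i)/d_i with (m_0, d_0) = (0, 1). a_0 = floor(sqrt(688)) = 26, since 26^2 = 676 <= 688 < 729 = 27^2.
Iterate m_{i+1} = d_i*a_i - m_i, d_{i+1} = (688 - m_{i+1}^2)/d_i, a_{i+1} = floor((a_0 + m_{i+1})/d_{i+1}):
  m_1 = 1*26 - 0 = 26, d_1 = (688 - 26^2)/1 = 12/1 = 12, a_1 = floor((26 + 26)/12) = 4.
  m_2 = 12*4 - 26 = 22, d_2 = (688 - 22^2)/12 = 204/12 = 17, a_2 = floor((26 + 22)/17) = 2.
  m_3 = 17*2 - 22 = 12, d_3 = (688 - 12^2)/17 = 544/17 = 32, a_3 = floor((26 + 12)/32) = 1.
  m_4 = 32*1 - 12 = 20, d_4 = (688 - 20^2)/32 = 288/32 = 9, a_4 = floor((26 + 20)/9) = 5.
  m_5 = 9*5 - 20 = 25, d_5 = (688 - 25^2)/9 = 63/9 = 7, a_5 = floor((26 + 25)/7) = 7.
  m_6 = 7*7 - 25 = 24, d_6 = (688 - 24^2)/7 = 112/7 = 16, a_6 = floor((26 + 24)/16) = 3.
  m_7 = 16*3 - 24 = 24, d_7 = (688 - 24^2)/16 = 112/16 = 7, a_7 = floor((26 + 24)/7) = 7.
  m_8 = 7*7 - 24 = 25, d_8 = (688 - 25^2)/7 = 63/7 = 9, a_8 = floor((26 + 25)/9) = 5.
  m_9 = 9*5 - 25 = 20, d_9 = (688 - 20^2)/9 = 288/9 = 32, a_9 = floor((26 + 20)/32) = 1.
  m_10 = 32*1 - 20 = 12, d_10 = (688 - 12^2)/32 = 544/32 = 17, a_10 = floor((26 + 12)/17) = 2.
  m_11 = 17*2 - 12 = 22, d_11 = (688 - 22^2)/17 = 204/17 = 12, a_11 = floor((26 + 22)/12) = 4.
  m_12 = 12*4 - 22 = 26, d_12 = (688 - 26^2)/12 = 12/12 = 1, a_12 = floor((26 + 26)/1) = 52.
  m_13 = 1*52 - 26 = 26, d_13 = (688 - 26^2)/1 = 12/1 = 12: (m_13, d_13) = (m_1, d_1) = (26, 12), so from here the quotients repeat a_1, ..., a_12; the period length is 12.
Hence the expansion of sqrt(688) is a_0 = 26 followed by the repeating block 4, 2, 1, 5, 7, 3, 7, 5, 1, 2, 4, 52 (period 12).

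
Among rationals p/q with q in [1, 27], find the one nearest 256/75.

58/17

Expand x = 256/75 as a continued fraction with the Euclidean algorithm:
  256 = 3*75 + 31, so a_0 = 3.
  75 = 2*31 + 13, so a_1 = 2.
  31 = 2*13 + 5, so a_2 = 2.
  13 = 2*5 + 3, so a_3 = 2.
  5 = 1*3 + 2, so a_4 = 1.
  3 = 1*2 + 1, so a_5 = 1.
  2 = 2*1 + 0, so a_6 = 2.
so x = [3; 2, 2, 2, 1, 1, 2].
Convergents (p_i = a_i*p_{i-1} + p_{i-2}, q_i = a_i*q_{i-1} + q_{i-2} with p_{-2}=0, p_{-1}=1, q_{-2}=1, q_{-1}=0), until the denominator exceeds 27:
  i=0: a_0=3, p_0 = 3*1 + 0 = 3, q_0 = 3*0 + 1 = 1.
  i=1: a_1=2, p_1 = 2*3 + 1 = 7, q_1 = 2*1 + 0 = 2.
  i=2: a_2=2, p_2 = 2*7 + 3 = 17, q_2 = 2*2 + 1 = 5.
  i=3: a_3=2, p_3 = 2*17 + 7 = 41, q_3 = 2*5 + 2 = 12.
  i=4: a_4=1, p_4 = 1*41 + 17 = 58, q_4 = 1*12 + 5 = 17.
  i=5: a_5=1, p_5 = 1*58 + 41 = 99, q_5 = 1*17 + 12 = 29.
q_5 = 29 > 27, so the last convergent with denominator <= 27 is p_4/q_4 = 58/17.
The closest fraction with denominator <= 27 is either p_4/q_4 or the intermediate fraction (k*p_4 + p_3)/(k*q_4 + q_3) with the largest k >= 1 whose denominator stays <= 27; these approach x as k grows, and every other convergent or intermediate fraction in range is farther away.
Largest k: floor((27 - q_3)/q_4) = floor((27 - 12)/17) = 0.
Since k = 0, no intermediate fraction beyond p_4/q_4 has denominator <= 27, so the convergent 58/17 is the closest (its error is |256*17 - 58*75|/(75*17) = 2/1275).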